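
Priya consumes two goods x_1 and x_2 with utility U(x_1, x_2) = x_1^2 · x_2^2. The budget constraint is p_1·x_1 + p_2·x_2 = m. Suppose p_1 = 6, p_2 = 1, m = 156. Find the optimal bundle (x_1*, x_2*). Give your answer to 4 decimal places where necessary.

MU_x_1/MU_x_2 = (2·x_2)/(2·x_1); tangency sets this equal to p_1/p_2.
Rearranging, p_2·x_2 = p_1·x_1. Substituting into the budget gives p_1·x_1·(1 + 1) = m.
Demand: x_1*(p_1,p_2,m) = 0.5·m/p_1 and x_2* = 0.5·m/p_2.
At p_1=6, p_2=1, m=156: x_1* = 0.5·156/6 = 13, x_2* = 78.

x_1* = 13, x_2* = 78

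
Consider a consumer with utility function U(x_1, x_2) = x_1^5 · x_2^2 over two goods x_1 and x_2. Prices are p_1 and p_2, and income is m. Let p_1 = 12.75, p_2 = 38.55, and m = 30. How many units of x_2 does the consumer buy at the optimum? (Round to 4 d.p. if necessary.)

MU_x_1/MU_x_2 = (5·x_2)/(2·x_1); tangency sets this equal to p_1/p_2.
Rearranging, p_2·x_2 = (2/5)·p_1·x_1. Substituting into the budget gives p_1·x_1·(1 + (2/5)) = m.
Demand: x_1*(p_1,p_2,m) = 5/7·m/p_1 and x_2* = 2/7·m/p_2.
At p_1=12.75, p_2=38.55, m=30: x_2* = 2/7·30/38.55 = 0.2223.

x_2* = 0.2223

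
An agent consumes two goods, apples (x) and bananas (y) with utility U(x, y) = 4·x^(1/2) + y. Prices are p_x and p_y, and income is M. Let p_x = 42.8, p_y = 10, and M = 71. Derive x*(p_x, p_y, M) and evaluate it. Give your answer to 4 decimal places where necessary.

Set MRS = p_x/p_y: 2·x^(−1/2) = p_x/p_y.
Solve: √x = 2·p_y/p_x, so x*(p_x,p_y) = (2·p_y/p_x)², and y* = (M − p_x·x*)/p_y.
Plugging in: x* = (2·10/42.8)² = 0.2184.

x* = 0.2184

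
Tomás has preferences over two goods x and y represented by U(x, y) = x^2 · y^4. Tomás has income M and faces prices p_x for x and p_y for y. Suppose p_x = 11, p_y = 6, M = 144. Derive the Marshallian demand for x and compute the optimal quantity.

Tangency: MRS = (1/2)·y/x = p_x/p_y.
So 2·p_y·y = 4·p_x·x; combined with the budget, a share 1/3 of income goes to x.
Demand: x*(p_x,p_y,M) = 1/3·M/p_x and y* = 2/3·M/p_y.
At p_x=11, p_y=6, M=144: x* = 1/3·144/11 = 4.3636.

x* = 4.3636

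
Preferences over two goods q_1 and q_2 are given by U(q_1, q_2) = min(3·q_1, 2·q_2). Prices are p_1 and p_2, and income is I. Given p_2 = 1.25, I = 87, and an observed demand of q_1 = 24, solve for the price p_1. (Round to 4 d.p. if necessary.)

p_1 = 1.75

Leontief preferences: the optimum is at the kink where q_1/2 = q_2/3, i.e. q_2 = (3/2)·q_1.
Budget: p_1·q_1 + p_2·(3/2)·q_1 = I, so (2·p_1 + 3·p_2)·q_1 = 2·I.
Demand: q_1*(p_1,p_2,I) = 2·I/(2·p_1 + 3·p_2), q_2* = 3·I/(2·p_1 + 3·p_2).
Set q_1* = 24 in the demand function and solve for p_1: p_1 = 1.75.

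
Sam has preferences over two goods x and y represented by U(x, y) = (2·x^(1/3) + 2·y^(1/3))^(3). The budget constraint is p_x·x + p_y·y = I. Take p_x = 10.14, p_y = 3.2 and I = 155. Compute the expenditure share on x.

Numerically y/x = 5.640687, so x* = 155/(10.14 + 3.2·5.640687) = 5.4984 and y* = 5.640687·5.4984 = 31.0146.
Expenditure on x: 10.14·5.4984 = 55.7534; share = 0.3597.

share on x = 0.3597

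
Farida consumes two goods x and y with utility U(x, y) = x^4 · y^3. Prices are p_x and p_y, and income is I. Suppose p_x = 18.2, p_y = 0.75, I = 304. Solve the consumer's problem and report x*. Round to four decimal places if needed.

MU_x/MU_y = (4·y)/(3·x); tangency sets this equal to p_x/p_y.
Rearranging, p_y·y = (3/4)·p_x·x. Substituting into the budget gives p_x·x·(1 + (3/4)) = I.
Demand: x*(p_x,p_y,I) = 4/7·I/p_x and y* = 3/7·I/p_y.
At p_x=18.2, p_y=0.75, I=304: x* = 4/7·304/18.2 = 9.5447.

x* = 9.5447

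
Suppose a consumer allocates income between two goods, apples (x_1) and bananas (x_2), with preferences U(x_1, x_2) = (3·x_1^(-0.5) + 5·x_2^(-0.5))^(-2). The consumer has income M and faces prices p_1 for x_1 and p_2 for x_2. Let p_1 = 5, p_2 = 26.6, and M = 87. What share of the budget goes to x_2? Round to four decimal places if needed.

From the CES first-order condition, (3/5)·(x_2/x_1)^(1.5) = p_1/p_2.
Hence x_2/x_1 = ((5/3)·p_1/p_2)^(1/(1.5)), i.e. raised to the 2/3 power.
With the ratio pinned down, the budget gives x_1* = M/(p_1 + p_2·(x_2/x_1)) and x_2* = (x_2/x_1)·x_1*.
Numerically x_2/x_1 = 0.461273, so x_1* = 87/(5 + 26.6·0.461273) = 5.0377 and x_2* = 0.461273·5.0377 = 2.3237.
Expenditure on x_2: 26.6·2.3237 = 61.8116; share = 0.7105.

share on x_2 = 0.7105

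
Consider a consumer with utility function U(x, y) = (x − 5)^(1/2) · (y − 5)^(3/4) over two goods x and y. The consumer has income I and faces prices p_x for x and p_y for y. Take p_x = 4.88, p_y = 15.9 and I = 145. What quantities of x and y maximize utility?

Let x' = x−5, y' = y−5. MRS = (2/3)·y'/x' = p_x/p_y.
Substituting into the budget: x* = 5 + 0.4·(I − 5·p_x − 5·p_y)/p_x, and y* = 5 + 0.6·(…)/p_y.
Discretionary income = 145 − 5·4.88 − 5·15.9 = 41.1; x* = 5 + 0.4·41.1/4.88 = 8.3689; y* = 5 + 0.6·41.1/15.9 = 6.5509.

x* = 8.3689, y* = 6.5509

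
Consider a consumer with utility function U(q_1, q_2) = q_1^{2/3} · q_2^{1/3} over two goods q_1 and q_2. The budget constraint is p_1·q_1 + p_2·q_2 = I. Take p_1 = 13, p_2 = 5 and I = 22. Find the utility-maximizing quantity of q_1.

q_1* = 1.1282

Demand: q_1*(p_1,p_2,I) = 2/3·I/p_1 and q_2* = 1/3·I/p_2.
At p_1=13, p_2=5, I=22: q_1* = 2/3·22/13 = 1.1282.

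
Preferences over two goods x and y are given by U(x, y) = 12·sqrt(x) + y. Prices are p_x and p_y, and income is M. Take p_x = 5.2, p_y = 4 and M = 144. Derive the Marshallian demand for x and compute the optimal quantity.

x* = 21.3018

Solve: √x = 6·p_y/p_x, so x*(p_x,p_y) = (6·p_y/p_x)², and y* = (M − p_x·x*)/p_y.
Plugging in: x* = (6·4/5.2)² = 21.3018.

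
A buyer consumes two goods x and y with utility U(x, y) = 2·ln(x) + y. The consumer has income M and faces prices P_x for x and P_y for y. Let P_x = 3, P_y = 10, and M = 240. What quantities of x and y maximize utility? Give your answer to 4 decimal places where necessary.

Set MRS = P_x/P_y: (2/x)/1 = P_x/P_y.
So x*(P_x,P_y) = 2·P_y/P_x, independent of income; and y* = (M − 2·P_y)/P_y.
At the given prices: x* = 2·10/3 = 6.6667, and y* = 22.

x* = 6.6667, y* = 22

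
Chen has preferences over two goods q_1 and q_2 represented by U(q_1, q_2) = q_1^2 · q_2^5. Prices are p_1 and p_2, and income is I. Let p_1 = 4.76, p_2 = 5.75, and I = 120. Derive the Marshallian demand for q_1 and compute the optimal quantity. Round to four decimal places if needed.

q_1* = 7.2029

MU_q_1/MU_q_2 = (2·q_2)/(5·q_1); tangency sets this equal to p_1/p_2.
Rearranging, p_2·q_2 = (5/2)·p_1·q_1. Substituting into the budget gives p_1·q_1·(1 + (5/2)) = I.
Demand: q_1*(p_1,p_2,I) = 2/7·I/p_1 and q_2* = 5/7·I/p_2.
At p_1=4.76, p_2=5.75, I=120: q_1* = 2/7·120/4.76 = 7.2029.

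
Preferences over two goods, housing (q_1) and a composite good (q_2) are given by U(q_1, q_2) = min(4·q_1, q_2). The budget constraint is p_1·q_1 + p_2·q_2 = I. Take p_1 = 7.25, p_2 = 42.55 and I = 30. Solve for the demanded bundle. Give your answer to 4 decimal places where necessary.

q_1* = 0.1691, q_2* = 0.6762

With perfect complements, no substitution: consume in ratio q_1:q_2 = 1:4.
Budget: p_1·q_1 + p_2·4·q_1 = I, so (p_1 + 4·p_2)·q_1 = I.
Demand: q_1*(p_1,p_2,I) = I/(p_1 + 4·p_2), q_2* = 4·I/(p_1 + 4·p_2).
Here 7.25 + 4·42.55 = 177.45, giving q_1* = 0.1691 and q_2* = 0.6762.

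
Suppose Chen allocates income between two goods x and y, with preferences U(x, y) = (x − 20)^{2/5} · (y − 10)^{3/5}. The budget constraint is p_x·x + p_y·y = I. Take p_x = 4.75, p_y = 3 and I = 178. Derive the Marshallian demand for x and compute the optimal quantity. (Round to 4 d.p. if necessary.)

x* = 24.4632

This is Cobb-Douglas in (x−20, y−10): tangency gives 0.4·p_y·(y−10) = 0.6·p_x·(x−20).
Substituting into the budget: x* = 20 + 0.4·(I − 20·p_x − 10·p_y)/p_x, and y* = 10 + 0.6·(…)/p_y.
Discretionary income = 178 − 20·4.75 − 10·3 = 53; x* = 20 + 0.4·53/4.75 = 24.4632.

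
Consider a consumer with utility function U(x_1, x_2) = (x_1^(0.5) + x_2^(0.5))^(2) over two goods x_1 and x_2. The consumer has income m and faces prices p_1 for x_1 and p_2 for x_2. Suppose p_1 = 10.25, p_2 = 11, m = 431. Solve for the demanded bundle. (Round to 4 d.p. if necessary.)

x_1* = 21.7664, x_2* = 18.8995

From the CES first-order condition, (x_2/x_1)^(0.5) = p_1/p_2.
Hence x_2/x_1 = (p_1/p_2)^(1/(0.5)), i.e. raised to the 2 power.
With the ratio pinned down, the budget gives x_1* = m/(p_1 + p_2·(x_2/x_1)) and x_2* = (x_2/x_1)·x_1*.
Numerically x_2/x_1 = 0.868285, so x_1* = 431/(10.25 + 11·0.868285) = 21.7664 and x_2* = 0.868285·21.7664 = 18.8995.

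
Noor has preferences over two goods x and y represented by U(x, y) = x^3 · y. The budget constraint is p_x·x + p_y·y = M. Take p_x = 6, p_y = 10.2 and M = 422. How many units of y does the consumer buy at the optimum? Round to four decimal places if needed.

The MRS is 3·y/x. Set MRS = p_x/p_y.
So 3·p_y·y = p_x·x; combined with the budget, a share 0.75 of income goes to x.
Demand: x*(p_x,p_y,M) = 0.75·M/p_x and y* = 0.25·M/p_y.
At p_x=6, p_y=10.2, M=422: y* = 0.25·422/10.2 = 10.3431.

y* = 10.3431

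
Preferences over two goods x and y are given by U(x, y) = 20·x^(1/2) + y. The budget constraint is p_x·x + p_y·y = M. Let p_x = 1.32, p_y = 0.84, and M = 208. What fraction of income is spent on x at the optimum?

Set MRS = p_x/p_y: 10·x^(−1/2) = p_x/p_y.
Solve: √x = 10·p_y/p_x, so x*(p_x,p_y) = (10·p_y/p_x)², and y* = (M − p_x·x*)/p_y.
Plugging in: x* = (10·0.84/1.32)² = 40.4959, y* = 183.9827.
Expenditure on x: 1.32·40.4959 = 53.4545; share = 0.257.

share on x = 0.257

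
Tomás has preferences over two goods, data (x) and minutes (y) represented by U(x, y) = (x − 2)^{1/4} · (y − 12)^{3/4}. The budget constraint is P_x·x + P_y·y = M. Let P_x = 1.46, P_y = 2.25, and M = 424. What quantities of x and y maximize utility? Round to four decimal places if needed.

This is Cobb-Douglas in (x−2, y−12): tangency gives 0.25·P_y·(y−12) = 0.75·P_x·(x−2).
Substituting into the budget: x* = 2 + 0.25·(M − 2·P_x − 12·P_y)/P_x, and y* = 12 + 0.75·(…)/P_y.
Discretionary income = 424 − 2·1.46 − 12·2.25 = 394.08; x* = 2 + 0.25·394.08/1.46 = 69.4795; y* = 12 + 0.75·394.08/2.25 = 143.36.

x* = 69.4795, y* = 143.36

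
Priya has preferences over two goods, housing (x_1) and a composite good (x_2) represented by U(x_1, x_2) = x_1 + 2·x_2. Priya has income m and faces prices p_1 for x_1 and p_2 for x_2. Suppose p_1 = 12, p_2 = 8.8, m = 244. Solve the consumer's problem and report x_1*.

Perfect substitutes: compare marginal utility per dollar. 1/p_1 vs 2/p_2 → 0.0833 vs 0.2273.
x_2 gives more utility per dollar, so spend all income on x_2: x_2* = m/p_2, x_1* = 0.
Numerically: x_1* = 0, x_2* = 27.7273.

x_1* = 0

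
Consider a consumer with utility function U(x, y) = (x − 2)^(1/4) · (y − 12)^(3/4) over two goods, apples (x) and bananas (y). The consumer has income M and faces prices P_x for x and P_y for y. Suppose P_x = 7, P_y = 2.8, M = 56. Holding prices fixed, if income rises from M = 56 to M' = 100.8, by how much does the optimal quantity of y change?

Δy* = 12

After buying the subsistence bundle (2, 12), a share 0.25 of the remaining income goes to x: x* = 2 + 0.25·(M − 2P_x − 12P_y)/P_x.
Discretionary income = 56 − 2·7 − 12·2.8 = 8.4; y* = 12 + 0.75·8.4/2.8 = 14.25.
At M' = 100.8: y* = 26.25. Change: 26.25 − 14.25 = 12.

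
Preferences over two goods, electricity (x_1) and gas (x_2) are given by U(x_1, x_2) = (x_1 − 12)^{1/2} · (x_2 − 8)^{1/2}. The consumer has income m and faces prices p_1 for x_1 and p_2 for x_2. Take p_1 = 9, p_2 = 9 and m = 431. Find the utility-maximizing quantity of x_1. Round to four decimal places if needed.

MRS = (x_2−8)/(x_1−12). Tangency with p_1/p_2 gives x_2−8 = (p_1/p_2)·(x_1−12).
After buying the subsistence bundle (12, 8), a share 0.5 of the remaining income goes to x_1: x_1* = 12 + 0.5·(m − 12p_1 − 8p_2)/p_1.
Discretionary income = 431 − 12·9 − 8·9 = 251; x_1* = 12 + 0.5·251/9 = 25.9444.

x_1* = 25.9444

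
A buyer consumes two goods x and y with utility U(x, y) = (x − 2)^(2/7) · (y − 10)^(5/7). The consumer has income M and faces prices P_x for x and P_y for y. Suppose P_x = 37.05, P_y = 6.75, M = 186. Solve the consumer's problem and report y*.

After buying the subsistence bundle (2, 10), a share 2/7 of the remaining income goes to x: x* = 2 + 2/7·(M − 2P_x − 10P_y)/P_x.
Discretionary income = 186 − 2·37.05 − 10·6.75 = 44.4; y* = 10 + 5/7·44.4/6.75 = 14.6984.

y* = 14.6984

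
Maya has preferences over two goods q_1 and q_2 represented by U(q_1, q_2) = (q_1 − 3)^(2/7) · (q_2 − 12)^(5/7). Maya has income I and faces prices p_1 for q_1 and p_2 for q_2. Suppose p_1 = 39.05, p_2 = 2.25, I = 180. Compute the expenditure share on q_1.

share on q_1 = 0.7077

MRS = (2/5)·(q_2−12)/(q_1−3). Tangency with p_1/p_2 gives q_2−12 = (5/2)·(p_1/p_2)·(q_1−3).
After buying the subsistence bundle (3, 12), a share 2/7 of the remaining income goes to q_1: q_1* = 3 + 2/7·(I − 3p_1 − 12p_2)/p_1.
Discretionary income = 180 − 3·39.05 − 12·2.25 = 35.85; q_1* = 3 + 2/7·35.85/39.05 = 3.2623; q_2* = 12 + 5/7·35.85/2.25 = 23.381.
Expenditure on q_1: 39.05·3.2623 = 127.3929; share = 0.7077.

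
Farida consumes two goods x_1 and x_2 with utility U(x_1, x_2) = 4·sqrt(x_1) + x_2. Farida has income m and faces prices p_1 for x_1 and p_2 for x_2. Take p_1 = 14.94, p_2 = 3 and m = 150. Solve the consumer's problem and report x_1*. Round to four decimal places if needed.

x_1* = 0.1613

Solve: √x_1 = 2·p_2/p_1, so x_1*(p_1,p_2) = (2·p_2/p_1)², and x_2* = (m − p_1·x_1*)/p_2.
Plugging in: x_1* = (2·3/14.94)² = 0.1613.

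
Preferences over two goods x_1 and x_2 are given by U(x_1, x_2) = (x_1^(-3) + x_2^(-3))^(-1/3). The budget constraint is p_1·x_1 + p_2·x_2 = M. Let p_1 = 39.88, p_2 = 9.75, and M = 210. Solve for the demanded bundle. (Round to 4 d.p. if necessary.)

From the CES first-order condition, (x_2/x_1)^(4) = p_1/p_2.
Hence x_2/x_1 = (p_1/p_2)^(1/(4)), i.e. raised to the 0.25 power.
Substitute x_2 = (x_2/x_1)·x_1 into the budget: x_1* = M/(p_1 + p_2·(x_2/x_1)).
Numerically x_2/x_1 = 1.422125, so x_1* = 210/(39.88 + 9.75·1.422125) = 3.9073 and x_2* = 1.422125·3.9073 = 5.5567.

x_1* = 3.9073, x_2* = 5.5567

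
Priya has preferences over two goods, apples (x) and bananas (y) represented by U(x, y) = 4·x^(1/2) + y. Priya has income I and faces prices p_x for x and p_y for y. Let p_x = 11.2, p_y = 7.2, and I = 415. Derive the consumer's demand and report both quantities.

Utility is quasi-linear in y; the FOC for x is 2/√x = p_x/p_y.
Thus x* = (2·p_y/p_x)² — independent of I — with the rest of income spent on y.
Plugging in: x* = (2·7.2/11.2)² = 1.6531, y* = 55.0675.

x* = 1.6531, y* = 55.0675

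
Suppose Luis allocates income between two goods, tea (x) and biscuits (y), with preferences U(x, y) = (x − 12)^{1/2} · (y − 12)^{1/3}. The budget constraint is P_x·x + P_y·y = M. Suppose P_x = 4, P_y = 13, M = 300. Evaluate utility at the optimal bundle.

V = 5.4447

Substituting into the budget: x* = 12 + 0.6·(M − 12·P_x − 12·P_y)/P_x, and y* = 12 + 0.4·(…)/P_y.
Discretionary income = 300 − 12·4 − 12·13 = 96; x* = 12 + 0.6·96/4 = 26.4; y* = 12 + 0.4·96/13 = 14.9538.
Utility at the optimum: U(26.4, 14.9538) = 5.4447.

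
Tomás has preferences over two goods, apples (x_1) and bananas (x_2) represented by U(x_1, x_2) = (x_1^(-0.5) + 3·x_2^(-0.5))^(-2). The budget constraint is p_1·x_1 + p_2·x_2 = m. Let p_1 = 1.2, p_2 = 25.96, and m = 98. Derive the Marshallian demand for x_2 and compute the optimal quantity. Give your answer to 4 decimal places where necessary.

MU_x_1 ∝ x_1^(-1.5), MU_x_2 ∝ 3·x_2^(-1.5), so MRS = (1/3)·(x_2/x_1)^(1.5) = p_1/p_2.
Hence x_2/x_1 = (3·p_1/p_2)^(1/(1.5)), i.e. raised to the 2/3 power.
With the ratio pinned down, the budget gives x_1* = m/(p_1 + p_2·(x_2/x_1)) and x_2* = (x_2/x_1)·x_1*.
Numerically x_2/x_1 = 0.267916, so x_1* = 98/(1.2 + 25.96·0.267916) = 12.017 and x_2* = 0.267916·12.017 = 3.2196.

x_2* = 3.2196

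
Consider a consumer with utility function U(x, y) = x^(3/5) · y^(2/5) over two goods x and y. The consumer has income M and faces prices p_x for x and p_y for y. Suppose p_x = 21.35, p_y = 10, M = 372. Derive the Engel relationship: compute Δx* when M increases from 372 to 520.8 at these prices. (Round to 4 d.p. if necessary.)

Δx* = 4.1817

Tangency: MRS = (3/2)·y/x = p_x/p_y.
So 0.6·p_y·y = 0.4·p_x·x; combined with the budget, a share 0.6 of income goes to x.
Demand: x*(p_x,p_y,M) = 0.6·M/p_x and y* = 0.4·M/p_y.
At p_x=21.35, p_y=10, M=372: x* = 0.6·372/21.35 = 10.4543.
At M' = 520.8: x* = 14.6361. Change: 14.6361 − 10.4543 = 4.1817.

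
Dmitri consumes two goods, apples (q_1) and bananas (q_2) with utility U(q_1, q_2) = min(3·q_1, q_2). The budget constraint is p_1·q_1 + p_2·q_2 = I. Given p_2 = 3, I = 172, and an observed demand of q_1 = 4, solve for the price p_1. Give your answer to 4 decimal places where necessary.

Leontief preferences: the optimum is at the kink where q_1/1 = q_2/3, i.e. q_2 = 3·q_1.
Budget: p_1·q_1 + p_2·3·q_1 = I, so (p_1 + 3·p_2)·q_1 = I.
Demand: q_1*(p_1,p_2,I) = I/(p_1 + 3·p_2), q_2* = 3·I/(p_1 + 3·p_2).
Set q_1* = 4 in the demand function and solve for p_1: p_1 = 34.

p_1 = 34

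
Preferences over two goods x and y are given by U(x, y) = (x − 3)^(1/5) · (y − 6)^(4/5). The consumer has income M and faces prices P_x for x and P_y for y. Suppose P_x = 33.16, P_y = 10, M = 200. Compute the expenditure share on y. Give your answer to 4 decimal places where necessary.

After buying the subsistence bundle (3, 6), a share 0.2 of the remaining income goes to x: x* = 3 + 0.2·(M − 3P_x − 6P_y)/P_x.
Discretionary income = 200 − 3·33.16 − 6·10 = 40.52; x* = 3 + 0.2·40.52/33.16 = 3.2444; y* = 6 + 0.8·40.52/10 = 9.2416.
Expenditure on y: 10·9.2416 = 92.416; share = 0.4621.

share on y = 0.4621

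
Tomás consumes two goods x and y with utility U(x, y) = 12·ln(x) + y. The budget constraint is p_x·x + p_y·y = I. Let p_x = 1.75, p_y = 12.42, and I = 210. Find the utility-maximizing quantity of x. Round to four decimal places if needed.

x* = 85.1657

Set MRS = p_x/p_y: (12/x)/1 = p_x/p_y.
So x*(p_x,p_y) = 12·p_y/p_x, independent of income; and y* = (I − 12·p_y)/p_y.
At the given prices: x* = 12·12.42/1.75 = 85.1657.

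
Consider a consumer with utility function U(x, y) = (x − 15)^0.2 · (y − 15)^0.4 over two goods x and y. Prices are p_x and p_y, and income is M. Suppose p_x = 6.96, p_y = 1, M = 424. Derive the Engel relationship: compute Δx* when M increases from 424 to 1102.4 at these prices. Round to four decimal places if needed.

This is Cobb-Douglas in (x−15, y−15): tangency gives 0.2·p_y·(y−15) = 0.4·p_x·(x−15).
After buying the subsistence bundle (15, 15), a share 1/3 of the remaining income goes to x: x* = 15 + 1/3·(M − 15p_x − 15p_y)/p_x.
Discretionary income = 424 − 15·6.96 − 15·1 = 304.6; x* = 15 + 1/3·304.6/6.96 = 29.5881.
At M' = 1102.4: x* = 62.0785. Change: 62.0785 − 29.5881 = 32.4904.

Δx* = 32.4904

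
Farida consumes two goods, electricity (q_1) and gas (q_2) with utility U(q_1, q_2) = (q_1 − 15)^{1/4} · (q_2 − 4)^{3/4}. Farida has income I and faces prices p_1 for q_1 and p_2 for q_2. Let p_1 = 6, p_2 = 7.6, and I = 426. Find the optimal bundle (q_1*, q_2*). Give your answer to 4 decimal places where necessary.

q_1* = 27.7333, q_2* = 34.1579

Discretionary income = 426 − 15·6 − 4·7.6 = 305.6; q_1* = 15 + 0.25·305.6/6 = 27.7333; q_2* = 4 + 0.75·305.6/7.6 = 34.1579.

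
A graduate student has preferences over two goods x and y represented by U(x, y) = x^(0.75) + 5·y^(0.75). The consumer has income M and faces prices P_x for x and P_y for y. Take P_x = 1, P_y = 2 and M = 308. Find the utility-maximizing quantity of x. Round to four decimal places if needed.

From the CES first-order condition, (1/5)·(y/x)^(0.25) = P_x/P_y.
Hence y/x = (5·P_x/P_y)^(1/(0.25)), i.e. raised to the 4 power.
With the ratio pinned down, the budget gives x* = M/(P_x + P_y·(y/x)) and y* = (y/x)·x*.
Numerically y/x = 39.0625, so x* = 308/(1 + 2·39.0625) = 3.8926.

x* = 3.8926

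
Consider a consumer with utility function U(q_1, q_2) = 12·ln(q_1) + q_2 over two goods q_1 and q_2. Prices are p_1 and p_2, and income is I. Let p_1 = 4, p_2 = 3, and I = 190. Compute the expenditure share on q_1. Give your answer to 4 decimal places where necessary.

share on q_1 = 0.1895

Set MRS = p_1/p_2: (12/q_1)/1 = p_1/p_2.
So q_1*(p_1,p_2) = 12·p_2/p_1, independent of income; and q_2* = (I − 12·p_2)/p_2.
At the given prices: q_1* = 12·3/4 = 9, and q_2* = 51.3333.
Expenditure on q_1: 4·9 = 36; share = 0.1895.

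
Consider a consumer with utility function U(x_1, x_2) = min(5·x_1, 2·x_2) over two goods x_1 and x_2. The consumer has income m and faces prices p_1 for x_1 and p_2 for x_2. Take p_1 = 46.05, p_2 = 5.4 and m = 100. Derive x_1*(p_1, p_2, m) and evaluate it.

x_1* = 1.6793

Leontief preferences: the optimum is at the kink where x_1/2 = x_2/5, i.e. x_2 = (5/2)·x_1.
Budget: p_1·x_1 + p_2·(5/2)·x_1 = m, so (2·p_1 + 5·p_2)·x_1 = 2·m.
Demand: x_1*(p_1,p_2,m) = 2·m/(2·p_1 + 5·p_2), x_2* = 5·m/(2·p_1 + 5·p_2).
Here 2·46.05 + 5·5.4 = 119.1, giving x_1* = 1.6793.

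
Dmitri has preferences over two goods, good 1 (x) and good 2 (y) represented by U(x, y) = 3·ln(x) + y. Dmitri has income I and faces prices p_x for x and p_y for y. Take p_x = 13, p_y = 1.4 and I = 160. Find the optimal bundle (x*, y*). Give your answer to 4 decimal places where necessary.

MU_x = 3/x, MU_y = 1. Tangency: 3/x = p_x/p_y.
So x*(p_x,p_y) = 3·p_y/p_x, independent of income; and y* = (I − 3·p_y)/p_y.
At the given prices: x* = 3·1.4/13 = 0.3231, and y* = 111.2857.

x* = 0.3231, y* = 111.2857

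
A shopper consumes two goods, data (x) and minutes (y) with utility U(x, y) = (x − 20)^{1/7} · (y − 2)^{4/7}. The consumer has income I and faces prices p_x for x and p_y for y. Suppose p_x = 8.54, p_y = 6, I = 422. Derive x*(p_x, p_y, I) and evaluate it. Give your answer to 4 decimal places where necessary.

x* = 25.6019

After buying the subsistence bundle (20, 2), a share 0.2 of the remaining income goes to x: x* = 20 + 0.2·(I − 20p_x − 2p_y)/p_x.
Discretionary income = 422 − 20·8.54 − 2·6 = 239.2; x* = 20 + 0.2·239.2/8.54 = 25.6019.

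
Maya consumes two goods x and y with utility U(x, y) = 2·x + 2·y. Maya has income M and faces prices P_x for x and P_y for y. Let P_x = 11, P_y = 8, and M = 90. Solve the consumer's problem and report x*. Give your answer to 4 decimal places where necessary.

x* = 0

Numerically: x* = 0, y* = 11.25.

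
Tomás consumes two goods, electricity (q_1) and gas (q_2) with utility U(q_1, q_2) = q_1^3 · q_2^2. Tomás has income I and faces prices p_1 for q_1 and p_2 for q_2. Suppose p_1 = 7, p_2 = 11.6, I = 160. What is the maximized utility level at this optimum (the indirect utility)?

MU_q_1/MU_q_2 = (3·q_2)/(2·q_1); tangency sets this equal to p_1/p_2.
Rearranging, p_2·q_2 = (2/3)·p_1·q_1. Substituting into the budget gives p_1·q_1·(1 + (2/3)) = I.
Demand: q_1*(p_1,p_2,I) = 0.6·I/p_1 and q_2* = 0.4·I/p_2.
At p_1=7, p_2=11.6, I=160: q_1* = 0.6·160/7 = 13.7143, q_2* = 5.5172.
Utility at the optimum: U(13.7143, 5.5172) = 78516.9731.

V = 78516.9731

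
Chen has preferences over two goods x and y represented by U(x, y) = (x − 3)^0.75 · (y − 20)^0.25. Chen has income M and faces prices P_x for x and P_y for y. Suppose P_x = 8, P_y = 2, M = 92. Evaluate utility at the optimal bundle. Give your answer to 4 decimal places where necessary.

This is Cobb-Douglas in (x−3, y−20): tangency gives 0.75·P_y·(y−20) = 0.25·P_x·(x−3).
After buying the subsistence bundle (3, 20), a share 0.75 of the remaining income goes to x: x* = 3 + 0.75·(M − 3P_x − 20P_y)/P_x.
Discretionary income = 92 − 3·8 − 20·2 = 28; x* = 3 + 0.75·28/8 = 5.625; y* = 20 + 0.25·28/2 = 23.5.
Utility at the optimum: U(5.625, 23.5) = 2.8207.

V = 2.8207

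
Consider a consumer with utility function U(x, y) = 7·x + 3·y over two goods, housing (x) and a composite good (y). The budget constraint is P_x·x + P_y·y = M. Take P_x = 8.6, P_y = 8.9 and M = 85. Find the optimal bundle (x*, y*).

x gives more utility per dollar, so spend all income on x: x* = M/P_x, y* = 0.
Numerically: x* = 9.8837, y* = 0.

x* = 9.8837, y* = 0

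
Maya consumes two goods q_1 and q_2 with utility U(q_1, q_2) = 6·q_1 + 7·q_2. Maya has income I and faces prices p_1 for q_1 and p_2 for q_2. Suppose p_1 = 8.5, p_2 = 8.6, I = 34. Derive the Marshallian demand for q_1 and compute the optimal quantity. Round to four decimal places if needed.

Perfect substitutes: compare marginal utility per dollar. 6/p_1 vs 7/p_2 → 0.7059 vs 0.814.
q_2 gives more utility per dollar, so spend all income on q_2: q_2* = I/p_2, q_1* = 0.
Numerically: q_1* = 0, q_2* = 3.9535.

q_1* = 0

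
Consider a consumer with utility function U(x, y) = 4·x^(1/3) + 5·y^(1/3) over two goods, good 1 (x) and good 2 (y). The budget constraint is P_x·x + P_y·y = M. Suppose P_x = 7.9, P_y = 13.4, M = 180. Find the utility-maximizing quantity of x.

MRS = MU_x/MU_y = (4/5)·(y/x)^(2/3). Set equal to P_x/P_y.
Solve for the ratio: y/x = [(5/4)·P_x/P_y]^(1.5).
With the ratio pinned down, the budget gives x* = M/(P_x + P_y·(y/x)) and y* = (y/x)·x*.
Numerically y/x = 0.632628, so x* = 180/(7.9 + 13.4·0.632628) = 10.9909.

x* = 10.9909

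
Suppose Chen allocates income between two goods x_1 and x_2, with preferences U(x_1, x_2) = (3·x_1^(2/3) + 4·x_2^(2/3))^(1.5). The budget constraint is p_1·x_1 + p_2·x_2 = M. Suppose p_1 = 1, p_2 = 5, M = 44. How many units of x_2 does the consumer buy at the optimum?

With the ratio pinned down, the budget gives x_1* = M/(p_1 + p_2·(x_2/x_1)) and x_2* = (x_2/x_1)·x_1*.
Numerically x_2/x_1 = 0.018963, so x_1* = 44/(1 + 5·0.018963) = 40.1894 and x_2* = 0.018963·40.1894 = 0.7621.

x_2* = 0.7621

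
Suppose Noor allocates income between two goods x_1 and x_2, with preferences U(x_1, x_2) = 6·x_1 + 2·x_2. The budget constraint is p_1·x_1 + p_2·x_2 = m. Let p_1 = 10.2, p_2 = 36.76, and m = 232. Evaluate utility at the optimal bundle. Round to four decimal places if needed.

Numerically: x_1* = 22.7451, x_2* = 0.
Utility at the optimum: U(22.7451, 0) = 136.4706.

V = 136.4706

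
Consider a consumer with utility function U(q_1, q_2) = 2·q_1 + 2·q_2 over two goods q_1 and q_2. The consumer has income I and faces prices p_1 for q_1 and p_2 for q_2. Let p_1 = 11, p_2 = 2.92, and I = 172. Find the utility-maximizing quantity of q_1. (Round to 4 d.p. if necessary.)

q_1* = 0

q_2 gives more utility per dollar, so spend all income on q_2: q_2* = I/p_2, q_1* = 0.
Numerically: q_1* = 0, q_2* = 58.9041.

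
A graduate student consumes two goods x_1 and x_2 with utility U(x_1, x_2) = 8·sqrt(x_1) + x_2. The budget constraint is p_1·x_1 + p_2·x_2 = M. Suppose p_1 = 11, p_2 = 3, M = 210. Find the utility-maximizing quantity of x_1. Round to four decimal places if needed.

Utility is quasi-linear in x_2; the FOC for x_1 is 4/√x_1 = p_1/p_2.
Thus x_1* = (4·p_2/p_1)² — independent of M — with the rest of income spent on x_2.
Plugging in: x_1* = (4·3/11)² = 1.1901.

x_1* = 1.1901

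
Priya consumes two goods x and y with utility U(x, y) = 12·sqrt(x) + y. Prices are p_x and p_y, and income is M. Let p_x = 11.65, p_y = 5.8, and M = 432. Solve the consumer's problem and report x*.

x* = 8.9229

Set MRS = p_x/p_y: 6·x^(−1/2) = p_x/p_y.
Thus x* = (6·p_y/p_x)² — independent of M — with the rest of income spent on y.
Plugging in: x* = (6·5.8/11.65)² = 8.9229.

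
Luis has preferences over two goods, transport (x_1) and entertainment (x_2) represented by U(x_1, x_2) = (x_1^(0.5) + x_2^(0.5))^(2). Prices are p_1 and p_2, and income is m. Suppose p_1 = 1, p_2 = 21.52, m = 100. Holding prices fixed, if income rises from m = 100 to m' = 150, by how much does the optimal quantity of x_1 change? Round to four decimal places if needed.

Δx_1* = 47.7798

MRS = MU_x_1/MU_x_2 = (x_2/x_1)^(0.5). Set equal to p_1/p_2.
Hence x_2/x_1 = (p_1/p_2)^(1/(0.5)), i.e. raised to the 2 power.
Substitute x_2 = (x_2/x_1)·x_1 into the budget: x_1* = m/(p_1 + p_2·(x_2/x_1)).
Numerically x_2/x_1 = 0.002159, so x_1* = 100/(1 + 21.52·0.002159) = 95.5595.
At m' = 150: x_1* = 143.3393. Change: 143.3393 − 95.5595 = 47.7798.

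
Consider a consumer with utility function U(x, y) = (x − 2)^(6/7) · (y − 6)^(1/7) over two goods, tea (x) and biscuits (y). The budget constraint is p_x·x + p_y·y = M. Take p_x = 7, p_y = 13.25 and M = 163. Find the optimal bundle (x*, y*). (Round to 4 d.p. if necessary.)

x* = 10.5102, y* = 6.7493

This is Cobb-Douglas in (x−2, y−6): tangency gives 6/7·p_y·(y−6) = 1/7·p_x·(x−2).
After buying the subsistence bundle (2, 6), a share 6/7 of the remaining income goes to x: x* = 2 + 6/7·(M − 2p_x − 6p_y)/p_x.
Discretionary income = 163 − 2·7 − 6·13.25 = 69.5; x* = 2 + 6/7·69.5/7 = 10.5102; y* = 6 + 1/7·69.5/13.25 = 6.7493.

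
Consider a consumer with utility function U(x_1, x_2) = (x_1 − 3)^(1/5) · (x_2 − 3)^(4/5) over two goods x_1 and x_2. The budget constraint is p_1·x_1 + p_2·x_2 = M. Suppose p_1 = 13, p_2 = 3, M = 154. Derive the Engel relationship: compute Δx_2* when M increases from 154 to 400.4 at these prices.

Let x_1' = x_1−3, x_2' = x_2−3. MRS = (1/4)·x_2'/x_1' = p_1/p_2.
Substituting into the budget: x_1* = 3 + 0.2·(M − 3·p_1 − 3·p_2)/p_1, and x_2* = 3 + 0.8·(…)/p_2.
Discretionary income = 154 − 3·13 − 3·3 = 106; x_2* = 3 + 0.8·106/3 = 31.2667.
At M' = 400.4: x_2* = 96.9733. Change: 96.9733 − 31.2667 = 65.7067.

Δx_2* = 65.7067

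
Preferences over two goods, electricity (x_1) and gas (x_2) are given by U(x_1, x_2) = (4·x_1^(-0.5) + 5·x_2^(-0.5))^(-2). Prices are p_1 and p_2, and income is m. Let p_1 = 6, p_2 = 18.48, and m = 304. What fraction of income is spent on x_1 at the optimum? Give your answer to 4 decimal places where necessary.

share on x_1 = 0.372

Substitute x_2 = (x_2/x_1)·x_1 into the budget: x_1* = m/(p_1 + p_2·(x_2/x_1)).
Numerically x_2/x_1 = 0.548159, so x_1* = 304/(6 + 18.48·0.548159) = 18.8469 and x_2* = 0.548159·18.8469 = 10.3311.
Expenditure on x_1: 6·18.8469 = 113.0814; share = 0.372.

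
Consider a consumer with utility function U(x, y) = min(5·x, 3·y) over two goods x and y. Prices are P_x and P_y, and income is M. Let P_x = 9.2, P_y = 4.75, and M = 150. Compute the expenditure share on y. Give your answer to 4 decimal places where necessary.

share on y = 0.4625

Leontief preferences: the optimum is at the kink where x/3 = y/5, i.e. y = (5/3)·x.
Budget: P_x·x + P_y·(5/3)·x = M, so (3·P_x + 5·P_y)·x = 3·M.
Demand: x*(P_x,P_y,M) = 3·M/(3·P_x + 5·P_y), y* = 5·M/(3·P_x + 5·P_y).
Here 3·9.2 + 5·4.75 = 51.35, giving x* = 8.7634 and y* = 14.6056.
Expenditure on y: 4.75·14.6056 = 69.3768; share = 0.4625.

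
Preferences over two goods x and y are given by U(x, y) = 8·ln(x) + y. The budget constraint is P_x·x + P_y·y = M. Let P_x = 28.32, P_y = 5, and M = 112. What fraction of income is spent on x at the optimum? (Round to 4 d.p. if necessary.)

share on x = 0.3571

MU_x = 8/x, MU_y = 1. Tangency: 8/x = P_x/P_y.
So x*(P_x,P_y) = 8·P_y/P_x, independent of income; and y* = (M − 8·P_y)/P_y.
At the given prices: x* = 8·5/28.32 = 1.4124, and y* = 14.4.
Expenditure on x: 28.32·1.4124 = 40; share = 0.3571.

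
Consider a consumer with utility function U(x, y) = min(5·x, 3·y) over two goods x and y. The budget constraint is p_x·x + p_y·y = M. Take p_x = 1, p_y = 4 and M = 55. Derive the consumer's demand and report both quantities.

x* = 7.1739, y* = 11.9565

Leontief preferences: the optimum is at the kink where x/3 = y/5, i.e. y = (5/3)·x.
Budget: p_x·x + p_y·(5/3)·x = M, so (3·p_x + 5·p_y)·x = 3·M.
Demand: x*(p_x,p_y,M) = 3·M/(3·p_x + 5·p_y), y* = 5·M/(3·p_x + 5·p_y).
Here 3·1 + 5·4 = 23, giving x* = 7.1739 and y* = 11.9565.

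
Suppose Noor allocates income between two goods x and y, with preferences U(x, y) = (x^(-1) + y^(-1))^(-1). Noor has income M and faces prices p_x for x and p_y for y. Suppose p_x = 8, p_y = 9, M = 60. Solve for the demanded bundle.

Substitute y = (y/x)·x into the budget: x* = M/(p_x + p_y·(y/x)).
Numerically y/x = 0.942809, so x* = 60/(8 + 9·0.942809) = 3.6396 and y* = 0.942809·3.6396 = 3.4315.

x* = 3.6396, y* = 3.4315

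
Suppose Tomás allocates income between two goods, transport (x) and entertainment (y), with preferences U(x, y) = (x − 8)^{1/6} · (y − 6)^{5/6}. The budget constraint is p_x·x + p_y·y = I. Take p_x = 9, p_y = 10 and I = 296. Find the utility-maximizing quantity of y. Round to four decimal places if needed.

y* = 19.6667

Let x' = x−8, y' = y−6. MRS = (1/5)·y'/x' = p_x/p_y.
After buying the subsistence bundle (8, 6), a share 1/6 of the remaining income goes to x: x* = 8 + 1/6·(I − 8p_x − 6p_y)/p_x.
Discretionary income = 296 − 8·9 − 6·10 = 164; y* = 6 + 5/6·164/10 = 19.6667.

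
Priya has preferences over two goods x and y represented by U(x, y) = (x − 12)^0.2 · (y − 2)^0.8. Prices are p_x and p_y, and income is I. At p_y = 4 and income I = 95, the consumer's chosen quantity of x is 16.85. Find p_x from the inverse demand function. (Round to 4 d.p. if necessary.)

p_x = 2.4

Let x' = x−12, y' = y−2. MRS = (1/4)·y'/x' = p_x/p_y.
After buying the subsistence bundle (12, 2), a share 0.2 of the remaining income goes to x: x* = 12 + 0.2·(I − 12p_x − 2p_y)/p_x.
Set x* = 16.85 in the demand function and solve for p_x: p_x = 2.4.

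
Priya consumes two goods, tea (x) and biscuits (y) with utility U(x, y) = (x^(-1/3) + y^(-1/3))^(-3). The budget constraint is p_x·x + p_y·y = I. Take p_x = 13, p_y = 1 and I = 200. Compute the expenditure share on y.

share on y = 0.345

MRS = MU_x/MU_y = (y/x)^(4/3). Set equal to p_x/p_y.
Hence y/x = (p_x/p_y)^(1/(4/3)), i.e. raised to the 0.75 power.
Substitute y = (y/x)·x into the budget: x* = I/(p_x + p_y·(y/x)).
Numerically y/x = 6.846325, so x* = 200/(13 + 1·6.846325) = 10.0774 and y* = 6.846325·10.0774 = 68.9934.
Expenditure on y: 1·68.9934 = 68.9934; share = 0.345.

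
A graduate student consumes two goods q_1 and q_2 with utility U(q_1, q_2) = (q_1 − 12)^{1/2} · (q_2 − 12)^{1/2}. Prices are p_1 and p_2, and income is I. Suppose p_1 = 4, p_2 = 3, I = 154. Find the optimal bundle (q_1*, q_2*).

q_1* = 20.75, q_2* = 23.6667

MRS = (q_2−12)/(q_1−12). Tangency with p_1/p_2 gives q_2−12 = (p_1/p_2)·(q_1−12).
After buying the subsistence bundle (12, 12), a share 0.5 of the remaining income goes to q_1: q_1* = 12 + 0.5·(I − 12p_1 − 12p_2)/p_1.
Discretionary income = 154 − 12·4 − 12·3 = 70; q_1* = 12 + 0.5·70/4 = 20.75; q_2* = 12 + 0.5·70/3 = 23.6667.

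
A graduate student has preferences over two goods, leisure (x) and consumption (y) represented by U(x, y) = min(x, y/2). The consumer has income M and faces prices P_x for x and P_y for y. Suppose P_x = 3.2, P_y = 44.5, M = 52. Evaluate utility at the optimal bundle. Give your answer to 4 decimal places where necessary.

With perfect complements, no substitution: consume in ratio x:y = 1:2.
Budget: P_x·x + P_y·2·x = M, so (P_x + 2·P_y)·x = M.
Demand: x*(P_x,P_y,M) = M/(P_x + 2·P_y), y* = 2·M/(P_x + 2·P_y).
Here 3.2 + 2·44.5 = 92.2, giving x* = 0.564 and y* = 1.128.
Utility at the optimum: U(0.564, 1.128) = 0.564.

V = 0.564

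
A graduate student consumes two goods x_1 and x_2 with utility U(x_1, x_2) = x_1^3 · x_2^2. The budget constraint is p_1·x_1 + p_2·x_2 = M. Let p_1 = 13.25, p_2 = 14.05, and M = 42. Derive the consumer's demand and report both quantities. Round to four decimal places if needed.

x_1* = 1.9019, x_2* = 1.1957

MU_x_1/MU_x_2 = (3·x_2)/(2·x_1); tangency sets this equal to p_1/p_2.
So 3·p_2·x_2 = 2·p_1·x_1; combined with the budget, a share 0.6 of income goes to x_1.
Demand: x_1*(p_1,p_2,M) = 0.6·M/p_1 and x_2* = 0.4·M/p_2.
At p_1=13.25, p_2=14.05, M=42: x_1* = 0.6·42/13.25 = 1.9019, x_2* = 1.1957.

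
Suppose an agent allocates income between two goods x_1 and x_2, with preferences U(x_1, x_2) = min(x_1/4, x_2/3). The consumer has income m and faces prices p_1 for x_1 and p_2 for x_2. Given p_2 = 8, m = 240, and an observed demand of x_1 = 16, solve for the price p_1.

With perfect complements, no substitution: consume in ratio x_1:x_2 = 4:3.
Budget: p_1·x_1 + p_2·(3/4)·x_1 = m, so (4·p_1 + 3·p_2)·x_1 = 4·m.
Demand: x_1*(p_1,p_2,m) = 4·m/(4·p_1 + 3·p_2), x_2* = 3·m/(4·p_1 + 3·p_2).
Set x_1* = 16 in the demand function and solve for p_1: p_1 = 9.

p_1 = 9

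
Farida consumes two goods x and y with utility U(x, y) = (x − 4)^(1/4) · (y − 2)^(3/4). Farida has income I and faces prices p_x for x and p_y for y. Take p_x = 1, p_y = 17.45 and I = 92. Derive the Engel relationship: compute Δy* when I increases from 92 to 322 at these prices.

This is Cobb-Douglas in (x−4, y−2): tangency gives 0.25·p_y·(y−2) = 0.75·p_x·(x−4).
Substituting into the budget: x* = 4 + 0.25·(I − 4·p_x − 2·p_y)/p_x, and y* = 2 + 0.75·(…)/p_y.
Discretionary income = 92 − 4·1 − 2·17.45 = 53.1; y* = 2 + 0.75·53.1/17.45 = 4.2822.
At I' = 322: y* = 14.1676. Change: 14.1676 − 4.2822 = 9.8854.

Δy* = 9.8854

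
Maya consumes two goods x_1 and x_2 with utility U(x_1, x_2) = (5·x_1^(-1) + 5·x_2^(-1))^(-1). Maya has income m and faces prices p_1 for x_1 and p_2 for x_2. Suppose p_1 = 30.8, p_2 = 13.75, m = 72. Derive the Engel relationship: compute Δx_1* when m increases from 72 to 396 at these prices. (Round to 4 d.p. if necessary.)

MRS = MU_x_1/MU_x_2 = (x_2/x_1)^(2). Set equal to p_1/p_2.
Solve for the ratio: x_2/x_1 = [p_1/p_2]^(0.5).
With the ratio pinned down, the budget gives x_1* = m/(p_1 + p_2·(x_2/x_1)) and x_2* = (x_2/x_1)·x_1*.
Numerically x_2/x_1 = 1.496663, so x_1* = 72/(30.8 + 13.75·1.496663) = 1.4013.
At m' = 396: x_1* = 7.7074. Change: 7.7074 − 1.4013 = 6.3061.

Δx_1* = 6.3061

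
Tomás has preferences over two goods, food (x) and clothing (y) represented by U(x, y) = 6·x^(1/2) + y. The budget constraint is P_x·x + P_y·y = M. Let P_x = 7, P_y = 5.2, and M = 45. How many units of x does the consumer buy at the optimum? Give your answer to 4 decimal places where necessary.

Set MRS = P_x/P_y: 3·x^(−1/2) = P_x/P_y.
Solve: √x = 3·P_y/P_x, so x*(P_x,P_y) = (3·P_y/P_x)², and y* = (M − P_x·x*)/P_y.
Plugging in: x* = (3·5.2/7)² = 4.9665.

x* = 4.9665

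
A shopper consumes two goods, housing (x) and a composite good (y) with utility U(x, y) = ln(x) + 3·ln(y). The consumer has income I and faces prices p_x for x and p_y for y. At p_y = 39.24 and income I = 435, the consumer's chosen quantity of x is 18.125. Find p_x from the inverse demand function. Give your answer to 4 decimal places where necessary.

The MRS is (1/3)·y/x. Set MRS = p_x/p_y.
Rearranging, p_y·y = 3·p_x·x. Substituting into the budget gives p_x·x·(1 + 3) = I.
Demand: x*(p_x,p_y,I) = 0.25·I/p_x and y* = 0.75·I/p_y.
Set x* = 18.125 in the demand function and solve for p_x: p_x = 6.

p_x = 6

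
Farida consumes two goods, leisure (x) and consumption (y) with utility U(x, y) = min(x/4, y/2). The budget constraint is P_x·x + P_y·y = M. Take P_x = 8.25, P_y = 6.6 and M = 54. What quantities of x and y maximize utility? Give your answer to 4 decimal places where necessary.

x* = 4.6753, y* = 2.3377

With perfect complements, no substitution: consume in ratio x:y = 4:2.
Budget: P_x·x + P_y·(1/2)·x = M, so (4·P_x + 2·P_y)·x = 4·M.
Demand: x*(P_x,P_y,M) = 4·M/(4·P_x + 2·P_y), y* = 2·M/(4·P_x + 2·P_y).
Here 4·8.25 + 2·6.6 = 46.2, giving x* = 4.6753 and y* = 2.3377.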